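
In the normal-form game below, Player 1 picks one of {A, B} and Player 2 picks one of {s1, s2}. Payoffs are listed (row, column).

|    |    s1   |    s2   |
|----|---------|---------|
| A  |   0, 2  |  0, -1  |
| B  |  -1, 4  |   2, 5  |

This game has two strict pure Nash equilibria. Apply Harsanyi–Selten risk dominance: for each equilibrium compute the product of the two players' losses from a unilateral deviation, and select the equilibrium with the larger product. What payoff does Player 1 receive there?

0

At (A, s1): Player 1 loses 0 − (-1) = 1 by deviating; Player 2 loses 2 − (-1) = 3. Product = 1·3 = 3.
At (B, s2): Player 1 loses 2 − 0 = 2 by deviating; Player 2 loses 5 − 4 = 1. Product = 2·1 = 2.
3 > 2, so (A, s1) is risk-dominant. Player 1's payoff there is 0.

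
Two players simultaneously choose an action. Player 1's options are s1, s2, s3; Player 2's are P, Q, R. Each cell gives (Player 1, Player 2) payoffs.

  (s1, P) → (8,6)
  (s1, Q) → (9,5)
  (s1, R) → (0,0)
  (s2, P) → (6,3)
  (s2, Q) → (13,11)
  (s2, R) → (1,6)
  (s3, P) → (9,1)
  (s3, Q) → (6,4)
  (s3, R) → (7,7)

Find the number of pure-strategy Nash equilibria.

2

(s2, Q): Player 1 gets 13 (best alternative 9); Player 2 gets 11 (best alternative 6). Neither deviates — NE.
(s3, R): Player 1 gets 7 (best alternative 1); Player 2 gets 7 (best alternative 4). Neither deviates — NE.
(s1, P) is not a NE: Player 1 would switch to s3 (9 > 8).
No other cell survives both best-response checks, so there are 2 pure NE.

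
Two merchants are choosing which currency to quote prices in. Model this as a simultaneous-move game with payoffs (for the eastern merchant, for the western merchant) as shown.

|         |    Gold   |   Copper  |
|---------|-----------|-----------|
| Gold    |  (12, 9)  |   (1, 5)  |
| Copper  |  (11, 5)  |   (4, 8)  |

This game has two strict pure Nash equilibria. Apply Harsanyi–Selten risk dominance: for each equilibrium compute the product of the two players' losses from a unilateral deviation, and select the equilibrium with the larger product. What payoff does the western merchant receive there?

At both Gold: the eastern merchant loses 12 − 11 = 1 by deviating; the western merchant loses 9 − 5 = 4. Product = 1·4 = 4.
At both Copper: the eastern merchant loses 4 − 1 = 3 by deviating; the western merchant loses 8 − 5 = 3. Product = 3·3 = 9.
9 > 4, so both Copper is risk-dominant. The western merchant's payoff there is 8.

8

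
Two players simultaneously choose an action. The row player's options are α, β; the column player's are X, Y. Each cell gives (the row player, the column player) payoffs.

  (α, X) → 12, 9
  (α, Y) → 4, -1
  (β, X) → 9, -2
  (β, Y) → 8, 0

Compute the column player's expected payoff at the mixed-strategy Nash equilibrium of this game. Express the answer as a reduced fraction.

-1/6

The row player mixes with probability p on α, chosen so the column player is indifferent: 9p + (-2)(1−p) = (-1)p + 0(1−p) gives p = 1/6.
The column player's expected payoff is 9·1/6 + (-2)·5/6 = -1/6.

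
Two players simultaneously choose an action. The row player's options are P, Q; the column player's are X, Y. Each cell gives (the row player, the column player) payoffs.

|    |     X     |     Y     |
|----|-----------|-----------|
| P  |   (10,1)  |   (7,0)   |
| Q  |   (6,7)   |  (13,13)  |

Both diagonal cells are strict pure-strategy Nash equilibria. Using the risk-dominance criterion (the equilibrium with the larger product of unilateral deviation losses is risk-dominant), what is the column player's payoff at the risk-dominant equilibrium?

At (P, X): the row player loses 10 − 6 = 4 by deviating; the column player loses 1 − 0 = 1. Product = 4·1 = 4.
At (Q, Y): the row player loses 13 − 7 = 6 by deviating; the column player loses 13 − 7 = 6. Product = 6·6 = 36.
36 > 4, so (Q, Y) is risk-dominant. The column player's payoff there is 13.

13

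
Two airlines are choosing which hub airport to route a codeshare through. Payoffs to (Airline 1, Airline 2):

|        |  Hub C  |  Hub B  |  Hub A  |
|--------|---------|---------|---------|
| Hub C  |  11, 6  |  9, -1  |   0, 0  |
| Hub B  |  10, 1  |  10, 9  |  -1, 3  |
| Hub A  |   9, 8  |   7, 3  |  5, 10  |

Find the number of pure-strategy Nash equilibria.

Both Hub C: Airline 1 gets 11 (best alternative 10); Airline 2 gets 6 (best alternative 0). Neither deviates — NE.
Both Hub B: Airline 1 gets 10 (best alternative 9); Airline 2 gets 9 (best alternative 3). Neither deviates — NE.
Both Hub A: Airline 1 gets 5 (best alternative 0); Airline 2 gets 10 (best alternative 8). Neither deviates — NE.
(Hub A, Hub C) is not a NE: Airline 1 would switch to Hub C (11 > 9).
No other cell survives both best-response checks, so there are 3 pure NE.

3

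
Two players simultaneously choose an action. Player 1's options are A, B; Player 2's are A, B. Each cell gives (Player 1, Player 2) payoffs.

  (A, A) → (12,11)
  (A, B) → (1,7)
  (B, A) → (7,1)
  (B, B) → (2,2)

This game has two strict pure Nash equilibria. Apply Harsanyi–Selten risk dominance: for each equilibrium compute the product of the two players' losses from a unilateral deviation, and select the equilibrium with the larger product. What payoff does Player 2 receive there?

11

At both A: Player 1 loses 12 − 7 = 5 by deviating; Player 2 loses 11 − 7 = 4. Product = 5·4 = 20.
At both B: Player 1 loses 2 − 1 = 1 by deviating; Player 2 loses 2 − 1 = 1. Product = 1·1 = 1.
20 > 1, so both A is risk-dominant. Player 2's payoff there is 11.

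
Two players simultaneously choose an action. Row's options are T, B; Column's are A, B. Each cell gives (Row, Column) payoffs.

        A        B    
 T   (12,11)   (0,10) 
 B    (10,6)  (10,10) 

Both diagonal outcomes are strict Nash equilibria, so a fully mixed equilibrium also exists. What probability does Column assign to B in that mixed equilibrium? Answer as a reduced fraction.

Column's mix q on A must make Row indifferent between T and B.
Row's payoff from T: 12q + 0(1−q). From B: 10q + 10(1−q).
Set equal: 2q = 10(1−q) → q = 10/12 = 5/6.
Probability on B is 1 − 5/6 = 1/6.

1/6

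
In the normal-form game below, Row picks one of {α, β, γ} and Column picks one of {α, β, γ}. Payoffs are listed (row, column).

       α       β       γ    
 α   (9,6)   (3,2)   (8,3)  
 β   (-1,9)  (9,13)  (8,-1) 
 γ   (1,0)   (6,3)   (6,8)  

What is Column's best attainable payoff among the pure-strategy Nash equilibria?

Both α is a pure NE (Row: 9 ≥ 1; Column: 6 ≥ 3). Column gets 6.
Both β is a pure NE (Row: 9 ≥ 6; Column: 13 ≥ 9). Column gets 13.
Every other cell has a profitable deviation for at least one player. Highest of {6, 13} is 13.

13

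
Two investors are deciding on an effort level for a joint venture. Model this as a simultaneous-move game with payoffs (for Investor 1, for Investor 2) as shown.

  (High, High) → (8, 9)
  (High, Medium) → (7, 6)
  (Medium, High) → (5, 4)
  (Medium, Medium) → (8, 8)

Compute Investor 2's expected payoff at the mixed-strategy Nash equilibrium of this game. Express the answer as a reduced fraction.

Investor 1 mixes with probability p on High, chosen so Investor 2 is indifferent: 9p + 4(1−p) = 6p + 8(1−p) gives p = 4/7.
Investor 2's expected payoff is 9·4/7 + 4·3/7 = 48/7.

48/7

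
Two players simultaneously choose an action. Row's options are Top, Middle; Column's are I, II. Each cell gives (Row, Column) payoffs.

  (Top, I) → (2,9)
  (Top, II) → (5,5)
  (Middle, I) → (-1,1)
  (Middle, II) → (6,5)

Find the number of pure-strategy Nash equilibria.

(Top, I): Row gets 2 (best alternative -1); Column gets 9 (best alternative 5). Neither deviates — NE.
(Middle, II): Row gets 6 (best alternative 5); Column gets 5 (best alternative 1). Neither deviates — NE.
(Top, II) is not a NE: Row would switch to Middle (6 > 5).
No other cell survives both best-response checks, so there are 2 pure NE.

2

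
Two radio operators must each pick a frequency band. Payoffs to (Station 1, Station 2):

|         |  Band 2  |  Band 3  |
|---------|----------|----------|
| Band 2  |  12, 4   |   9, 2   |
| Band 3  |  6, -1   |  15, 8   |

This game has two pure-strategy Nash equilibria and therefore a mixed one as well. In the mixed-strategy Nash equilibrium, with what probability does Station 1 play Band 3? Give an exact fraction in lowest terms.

2/11

Station 1's mix p on Band 2 must make Station 2 indifferent between Band 2 and Band 3.
Station 2's payoff from Band 2: 4p + (-1)(1−p). From Band 3: 2p + 8(1−p).
Set equal: 2p = 9(1−p) → p = 9/11.
Probability on Band 3 is 1 − 9/11 = 2/11.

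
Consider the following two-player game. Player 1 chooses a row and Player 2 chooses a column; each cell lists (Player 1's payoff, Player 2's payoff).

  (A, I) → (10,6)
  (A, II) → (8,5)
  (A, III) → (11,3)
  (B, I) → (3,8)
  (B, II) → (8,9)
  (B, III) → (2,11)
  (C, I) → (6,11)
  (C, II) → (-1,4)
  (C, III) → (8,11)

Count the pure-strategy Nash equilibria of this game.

1

(A, I): Player 1 gets 10 (best alternative 6); Player 2 gets 6 (best alternative 5). Neither deviates — NE.
(C, III) is not a NE: Player 1 would switch to A (11 > 8).
No other cell survives both best-response checks, so there is 1 pure NE.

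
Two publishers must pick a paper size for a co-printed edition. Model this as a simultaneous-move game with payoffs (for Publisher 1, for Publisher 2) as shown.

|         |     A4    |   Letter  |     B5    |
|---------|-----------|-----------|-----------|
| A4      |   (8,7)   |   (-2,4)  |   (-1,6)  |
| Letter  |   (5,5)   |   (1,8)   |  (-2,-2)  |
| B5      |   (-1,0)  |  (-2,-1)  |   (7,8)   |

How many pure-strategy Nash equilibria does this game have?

Both A4: Publisher 1 gets 8 (best alternative 5); Publisher 2 gets 7 (best alternative 6). Neither deviates — NE.
Both Letter: Publisher 1 gets 1 (best alternative -2); Publisher 2 gets 8 (best alternative 5). Neither deviates — NE.
Both B5: Publisher 1 gets 7 (best alternative -1); Publisher 2 gets 8 (best alternative 0). Neither deviates — NE.
(A4, Letter) is not a NE: Publisher 1 would switch to Letter (1 > -2).
No other cell survives both best-response checks, so there are 3 pure NE.

3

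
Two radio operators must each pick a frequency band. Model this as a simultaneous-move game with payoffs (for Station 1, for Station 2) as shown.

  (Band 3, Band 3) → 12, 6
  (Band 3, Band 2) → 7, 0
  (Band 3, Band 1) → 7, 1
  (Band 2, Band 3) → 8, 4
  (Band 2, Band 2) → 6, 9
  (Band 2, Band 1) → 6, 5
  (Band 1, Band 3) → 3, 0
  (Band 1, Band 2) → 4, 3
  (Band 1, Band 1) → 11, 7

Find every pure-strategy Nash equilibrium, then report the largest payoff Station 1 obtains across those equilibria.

Both Band 3 is a pure NE (Station 1: 12 ≥ 8; Station 2: 6 ≥ 1). Station 1 gets 12.
Both Band 1 is a pure NE (Station 1: 11 ≥ 7; Station 2: 7 ≥ 3). Station 1 gets 11.
Every other cell has a profitable deviation for at least one player. Highest of {12, 11} is 12.

12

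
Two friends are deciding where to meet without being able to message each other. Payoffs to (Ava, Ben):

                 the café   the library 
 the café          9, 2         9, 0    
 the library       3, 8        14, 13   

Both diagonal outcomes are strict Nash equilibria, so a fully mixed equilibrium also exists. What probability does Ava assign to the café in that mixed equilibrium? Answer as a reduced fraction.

5/7

Ava's mix p on the café must make Ben indifferent between the café and the library.
Ben's payoff from the café: 2p + 8(1−p). From the library: 0p + 13(1−p).
Set equal: 2p = 5(1−p) → p = 5/7.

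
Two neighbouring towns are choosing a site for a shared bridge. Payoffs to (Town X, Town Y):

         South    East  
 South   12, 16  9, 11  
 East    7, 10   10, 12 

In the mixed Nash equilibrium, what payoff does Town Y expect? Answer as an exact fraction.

Town X mixes with probability p on South, chosen so Town Y is indifferent: 16p + 10(1−p) = 11p + 12(1−p) gives p = 2/7.
Town Y's expected payoff is 16·2/7 + 10·5/7 = 82/7.

82/7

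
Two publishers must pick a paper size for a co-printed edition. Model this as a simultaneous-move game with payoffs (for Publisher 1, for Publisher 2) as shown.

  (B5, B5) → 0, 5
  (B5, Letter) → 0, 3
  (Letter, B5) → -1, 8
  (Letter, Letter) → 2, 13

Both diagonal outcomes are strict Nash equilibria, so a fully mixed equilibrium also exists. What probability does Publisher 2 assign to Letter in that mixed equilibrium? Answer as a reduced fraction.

Publisher 2's mix q on B5 must make Publisher 1 indifferent between B5 and Letter.
Publisher 1's payoff from B5: 0q + 0(1−q). From Letter: (-1)q + 2(1−q).
Set equal: 1q = 2(1−q) → q = 2/3.
Probability on Letter is 1 − 2/3 = 1/3.

1/3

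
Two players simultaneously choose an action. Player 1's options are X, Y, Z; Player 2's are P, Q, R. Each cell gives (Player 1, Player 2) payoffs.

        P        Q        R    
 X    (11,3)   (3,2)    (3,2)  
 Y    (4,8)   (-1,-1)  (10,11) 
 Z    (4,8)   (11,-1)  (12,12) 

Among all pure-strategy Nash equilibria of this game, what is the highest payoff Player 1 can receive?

(X, P) is a pure NE (Player 1: 11 ≥ 4; Player 2: 3 ≥ 2). Player 1 gets 11.
(Z, R) is a pure NE (Player 1: 12 ≥ 10; Player 2: 12 ≥ 8). Player 1 gets 12.
Every other cell has a profitable deviation for at least one player. Highest of {11, 12} is 12.

12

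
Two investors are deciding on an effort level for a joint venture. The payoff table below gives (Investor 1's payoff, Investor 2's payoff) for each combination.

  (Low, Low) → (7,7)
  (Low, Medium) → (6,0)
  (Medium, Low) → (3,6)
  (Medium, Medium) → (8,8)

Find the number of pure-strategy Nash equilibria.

Both Low: Investor 1 gets 7 (best alternative 3); Investor 2 gets 7 (best alternative 0). Neither deviates — NE.
Both Medium: Investor 1 gets 8 (best alternative 6); Investor 2 gets 8 (best alternative 6). Neither deviates — NE.
(Low, Medium) is not a NE: Investor 1 would switch to Medium (8 > 6).
No other cell survives both best-response checks, so there are 2 pure NE.

2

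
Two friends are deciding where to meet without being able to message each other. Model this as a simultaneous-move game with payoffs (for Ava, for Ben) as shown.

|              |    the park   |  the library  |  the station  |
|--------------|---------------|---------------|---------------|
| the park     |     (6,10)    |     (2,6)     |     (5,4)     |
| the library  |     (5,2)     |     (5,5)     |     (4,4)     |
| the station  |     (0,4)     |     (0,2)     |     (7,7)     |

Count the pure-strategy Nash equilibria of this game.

3

Both the park: Ava gets 6 (best alternative 5); Ben gets 10 (best alternative 6). Neither deviates — NE.
Both the library: Ava gets 5 (best alternative 2); Ben gets 5 (best alternative 4). Neither deviates — NE.
Both the station: Ava gets 7 (best alternative 5); Ben gets 7 (best alternative 4). Neither deviates — NE.
(the station, the park) is not a NE: Ava would switch to the park (6 > 0).
No other cell survives both best-response checks, so there are 3 pure NE.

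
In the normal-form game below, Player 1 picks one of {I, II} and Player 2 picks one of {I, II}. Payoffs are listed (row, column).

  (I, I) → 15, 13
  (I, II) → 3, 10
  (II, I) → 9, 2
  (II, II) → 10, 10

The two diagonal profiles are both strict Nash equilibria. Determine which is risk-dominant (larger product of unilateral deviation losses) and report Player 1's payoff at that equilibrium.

At both I: Player 1 loses 15 − 9 = 6 by deviating; Player 2 loses 13 − 10 = 3. Product = 6·3 = 18.
At both II: Player 1 loses 10 − 3 = 7 by deviating; Player 2 loses 10 − 2 = 8. Product = 7·8 = 56.
56 > 18, so both II is risk-dominant. Player 1's payoff there is 10.

10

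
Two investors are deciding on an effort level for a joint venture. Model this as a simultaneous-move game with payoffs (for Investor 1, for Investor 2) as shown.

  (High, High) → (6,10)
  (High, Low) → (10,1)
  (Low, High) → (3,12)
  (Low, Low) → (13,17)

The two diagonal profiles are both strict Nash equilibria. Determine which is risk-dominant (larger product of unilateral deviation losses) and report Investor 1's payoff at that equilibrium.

6

At both High: Investor 1 loses 6 − 3 = 3 by deviating; Investor 2 loses 10 − 1 = 9. Product = 3·9 = 27.
At both Low: Investor 1 loses 13 − 10 = 3 by deviating; Investor 2 loses 17 − 12 = 5. Product = 3·5 = 15.
27 > 15, so both High is risk-dominant. Investor 1's payoff there is 6.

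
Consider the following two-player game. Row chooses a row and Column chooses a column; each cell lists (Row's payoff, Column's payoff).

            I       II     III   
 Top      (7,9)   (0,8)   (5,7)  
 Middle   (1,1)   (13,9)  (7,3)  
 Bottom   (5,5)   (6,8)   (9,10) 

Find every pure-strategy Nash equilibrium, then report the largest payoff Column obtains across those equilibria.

(Top, I) is a pure NE (Row: 7 ≥ 5; Column: 9 ≥ 8). Column gets 9.
(Middle, II) is a pure NE (Row: 13 ≥ 6; Column: 9 ≥ 3). Column gets 9.
(Bottom, III) is a pure NE (Row: 9 ≥ 7; Column: 10 ≥ 8). Column gets 10.
Every other cell has a profitable deviation for at least one player. Highest of {9, 9, 10} is 10.

10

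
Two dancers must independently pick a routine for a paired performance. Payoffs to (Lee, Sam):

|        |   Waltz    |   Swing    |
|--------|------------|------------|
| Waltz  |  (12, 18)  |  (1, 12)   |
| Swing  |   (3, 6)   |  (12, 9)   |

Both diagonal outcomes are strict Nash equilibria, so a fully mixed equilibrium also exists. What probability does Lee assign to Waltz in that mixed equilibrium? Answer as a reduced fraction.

Lee's mix p on Waltz must make Sam indifferent between Waltz and Swing.
Sam's payoff from Waltz: 18p + 6(1−p). From Swing: 12p + 9(1−p).
Set equal: 6p = 3(1−p) → p = 3/9 = 1/3.

1/3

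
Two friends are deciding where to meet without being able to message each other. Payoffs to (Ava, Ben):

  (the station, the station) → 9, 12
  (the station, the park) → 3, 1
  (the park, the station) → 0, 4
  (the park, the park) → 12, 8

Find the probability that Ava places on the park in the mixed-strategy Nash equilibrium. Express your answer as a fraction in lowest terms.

11/15

Ava's mix p on the station must make Ben indifferent between the station and the park.
Ben's payoff from the station: 12p + 4(1−p). From the park: 1p + 8(1−p).
Set equal: 11p = 4(1−p) → p = 4/15.
Probability on the park is 1 − 4/15 = 11/15.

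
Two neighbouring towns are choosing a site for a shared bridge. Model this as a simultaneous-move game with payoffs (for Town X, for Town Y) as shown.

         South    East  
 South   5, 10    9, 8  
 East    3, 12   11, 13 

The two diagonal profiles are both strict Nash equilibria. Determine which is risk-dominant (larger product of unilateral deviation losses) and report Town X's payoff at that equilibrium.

5

At both South: Town X loses 5 − 3 = 2 by deviating; Town Y loses 10 − 8 = 2. Product = 2·2 = 4.
At both East: Town X loses 11 − 9 = 2 by deviating; Town Y loses 13 − 12 = 1. Product = 2·1 = 2.
4 > 2, so both South is risk-dominant. Town X's payoff there is 5.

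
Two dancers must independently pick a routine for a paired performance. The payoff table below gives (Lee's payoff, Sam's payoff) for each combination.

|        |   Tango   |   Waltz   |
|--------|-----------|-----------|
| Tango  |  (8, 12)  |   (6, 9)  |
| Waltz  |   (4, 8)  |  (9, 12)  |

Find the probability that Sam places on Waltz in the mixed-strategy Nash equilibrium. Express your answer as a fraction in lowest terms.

Sam's mix q on Tango must make Lee indifferent between Tango and Waltz.
Lee's payoff from Tango: 8q + 6(1−q). From Waltz: 4q + 9(1−q).
Set equal: 4q = 3(1−q) → q = 3/7.
Probability on Waltz is 1 − 3/7 = 4/7.

4/7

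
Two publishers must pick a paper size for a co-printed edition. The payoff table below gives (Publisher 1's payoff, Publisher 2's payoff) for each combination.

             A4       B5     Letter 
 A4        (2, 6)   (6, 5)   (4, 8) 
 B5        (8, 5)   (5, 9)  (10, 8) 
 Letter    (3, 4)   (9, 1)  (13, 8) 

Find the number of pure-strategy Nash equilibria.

1

Both Letter: Publisher 1 gets 13 (best alternative 10); Publisher 2 gets 8 (best alternative 4). Neither deviates — NE.
Both A4 is not a NE: Publisher 1 would switch to B5 (8 > 2).
No other cell survives both best-response checks, so there is 1 pure NE.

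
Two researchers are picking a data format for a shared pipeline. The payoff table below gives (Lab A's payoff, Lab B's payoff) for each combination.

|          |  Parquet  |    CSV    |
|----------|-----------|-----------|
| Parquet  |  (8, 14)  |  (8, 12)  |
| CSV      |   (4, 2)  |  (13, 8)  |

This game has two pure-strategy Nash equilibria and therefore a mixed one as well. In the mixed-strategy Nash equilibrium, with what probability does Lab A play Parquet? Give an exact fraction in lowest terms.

Lab A's mix p on Parquet must make Lab B indifferent between Parquet and CSV.
Lab B's payoff from Parquet: 14p + 2(1−p). From CSV: 12p + 8(1−p).
Set equal: 2p = 6(1−p) → p = 6/8 = 3/4.

3/4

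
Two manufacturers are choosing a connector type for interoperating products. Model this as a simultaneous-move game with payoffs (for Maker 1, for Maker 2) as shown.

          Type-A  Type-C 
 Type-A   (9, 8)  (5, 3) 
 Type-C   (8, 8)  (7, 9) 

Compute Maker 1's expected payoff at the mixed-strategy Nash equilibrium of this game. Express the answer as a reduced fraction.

23/3

Maker 2 mixes with probability q on Type-A, chosen so Maker 1 is indifferent: 9q + 5(1−q) = 8q + 7(1−q) gives q = 2/3.
Maker 1's expected payoff (from either row, since indifferent) is 9·2/3 + 5·1/3 = 23/3.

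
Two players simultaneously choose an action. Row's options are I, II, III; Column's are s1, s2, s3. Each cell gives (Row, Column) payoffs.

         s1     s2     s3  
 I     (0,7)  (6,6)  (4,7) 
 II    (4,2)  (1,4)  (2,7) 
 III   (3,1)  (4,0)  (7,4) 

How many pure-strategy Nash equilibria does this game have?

1

(III, s3): Row gets 7 (best alternative 4); Column gets 4 (best alternative 1). Neither deviates — NE.
(II, s2) is not a NE: Row would switch to I (6 > 1).
No other cell survives both best-response checks, so there is 1 pure NE.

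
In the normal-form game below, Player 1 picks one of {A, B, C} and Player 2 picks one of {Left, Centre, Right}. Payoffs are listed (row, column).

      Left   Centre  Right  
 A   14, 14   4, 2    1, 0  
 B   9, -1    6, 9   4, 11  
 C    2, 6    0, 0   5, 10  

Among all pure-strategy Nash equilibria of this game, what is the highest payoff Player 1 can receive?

14

(A, Left) is a pure NE (Player 1: 14 ≥ 9; Player 2: 14 ≥ 2). Player 1 gets 14.
(C, Right) is a pure NE (Player 1: 5 ≥ 4; Player 2: 10 ≥ 6). Player 1 gets 5.
Every other cell has a profitable deviation for at least one player. Highest of {14, 5} is 14.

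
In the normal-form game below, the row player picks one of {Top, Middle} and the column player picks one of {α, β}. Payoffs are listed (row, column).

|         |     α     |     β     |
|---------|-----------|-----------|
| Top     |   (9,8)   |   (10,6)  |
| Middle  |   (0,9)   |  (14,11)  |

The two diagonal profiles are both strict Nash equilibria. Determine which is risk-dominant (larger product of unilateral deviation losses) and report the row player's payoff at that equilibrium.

9

At (Top, α): the row player loses 9 − 0 = 9 by deviating; the column player loses 8 − 6 = 2. Product = 9·2 = 18.
At (Middle, β): the row player loses 14 − 10 = 4 by deviating; the column player loses 11 − 9 = 2. Product = 4·2 = 8.
18 > 8, so (Top, α) is risk-dominant. The row player's payoff there is 9.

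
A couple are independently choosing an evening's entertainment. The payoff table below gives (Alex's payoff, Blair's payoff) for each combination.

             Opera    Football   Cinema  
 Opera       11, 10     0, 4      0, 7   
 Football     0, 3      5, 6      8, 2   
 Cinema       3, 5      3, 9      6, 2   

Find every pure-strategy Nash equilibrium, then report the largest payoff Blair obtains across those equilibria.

Both Opera is a pure NE (Alex: 11 ≥ 3; Blair: 10 ≥ 7). Blair gets 10.
Both Football is a pure NE (Alex: 5 ≥ 3; Blair: 6 ≥ 3). Blair gets 6.
Every other cell has a profitable deviation for at least one player. Highest of {10, 6} is 10.

10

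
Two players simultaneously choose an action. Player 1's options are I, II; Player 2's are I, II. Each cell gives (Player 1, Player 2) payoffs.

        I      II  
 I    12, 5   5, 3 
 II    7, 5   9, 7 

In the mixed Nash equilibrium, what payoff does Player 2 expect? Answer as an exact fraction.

5

Player 1 mixes with probability p on I, chosen so Player 2 is indifferent: 5p + 5(1−p) = 3p + 7(1−p) gives p = 1/2.
Player 2's expected payoff is 5·1/2 + 5·1/2 = 5.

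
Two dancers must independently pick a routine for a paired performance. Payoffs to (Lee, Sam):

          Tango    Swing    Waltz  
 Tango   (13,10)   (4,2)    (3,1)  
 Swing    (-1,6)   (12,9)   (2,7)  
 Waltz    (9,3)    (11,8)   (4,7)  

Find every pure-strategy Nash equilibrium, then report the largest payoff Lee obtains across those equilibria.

Both Tango is a pure NE (Lee: 13 ≥ 9; Sam: 10 ≥ 2). Lee gets 13.
Both Swing is a pure NE (Lee: 12 ≥ 11; Sam: 9 ≥ 7). Lee gets 12.
Every other cell has a profitable deviation for at least one player. Highest of {13, 12} is 13.

13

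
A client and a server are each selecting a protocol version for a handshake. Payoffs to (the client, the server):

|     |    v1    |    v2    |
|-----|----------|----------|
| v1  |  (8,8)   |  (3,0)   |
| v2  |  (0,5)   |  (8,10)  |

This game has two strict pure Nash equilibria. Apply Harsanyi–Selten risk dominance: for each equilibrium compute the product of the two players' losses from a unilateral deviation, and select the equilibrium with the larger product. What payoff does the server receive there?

At both v1: the client loses 8 − 0 = 8 by deviating; the server loses 8 − 0 = 8. Product = 8·8 = 64.
At both v2: the client loses 8 − 3 = 5 by deviating; the server loses 10 − 5 = 5. Product = 5·5 = 25.
64 > 25, so both v1 is risk-dominant. The server's payoff there is 8.

8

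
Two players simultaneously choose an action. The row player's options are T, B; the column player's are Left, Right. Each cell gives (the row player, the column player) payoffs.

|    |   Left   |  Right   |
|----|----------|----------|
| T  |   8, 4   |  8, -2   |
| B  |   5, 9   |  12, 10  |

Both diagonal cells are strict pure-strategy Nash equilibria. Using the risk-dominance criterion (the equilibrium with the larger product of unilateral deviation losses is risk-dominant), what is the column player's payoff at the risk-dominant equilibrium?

At (T, Left): the row player loses 8 − 5 = 3 by deviating; the column player loses 4 − (-2) = 6. Product = 3·6 = 18.
At (B, Right): the row player loses 12 − 8 = 4 by deviating; the column player loses 10 − 9 = 1. Product = 4·1 = 4.
18 > 4, so (T, Left) is risk-dominant. The column player's payoff there is 4.

4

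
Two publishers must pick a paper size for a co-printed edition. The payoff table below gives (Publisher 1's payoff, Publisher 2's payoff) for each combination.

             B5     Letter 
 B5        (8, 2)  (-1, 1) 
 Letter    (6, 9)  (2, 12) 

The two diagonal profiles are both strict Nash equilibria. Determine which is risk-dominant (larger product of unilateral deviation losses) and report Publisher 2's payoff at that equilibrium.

12

At both B5: Publisher 1 loses 8 − 6 = 2 by deviating; Publisher 2 loses 2 − 1 = 1. Product = 2·1 = 2.
At both Letter: Publisher 1 loses 2 − (-1) = 3 by deviating; Publisher 2 loses 12 − 9 = 3. Product = 3·3 = 9.
9 > 2, so both Letter is risk-dominant. Publisher 2's payoff there is 12.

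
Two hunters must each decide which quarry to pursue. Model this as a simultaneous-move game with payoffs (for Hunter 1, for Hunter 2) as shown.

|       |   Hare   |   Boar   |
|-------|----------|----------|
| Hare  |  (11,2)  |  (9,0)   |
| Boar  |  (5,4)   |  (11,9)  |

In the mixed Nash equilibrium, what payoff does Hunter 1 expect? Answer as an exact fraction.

19/2

Hunter 2 mixes with probability q on Hare, chosen so Hunter 1 is indifferent: 11q + 9(1−q) = 5q + 11(1−q) gives q = 1/4.
Hunter 1's expected payoff (from either row, since indifferent) is 11·1/4 + 9·3/4 = 19/2.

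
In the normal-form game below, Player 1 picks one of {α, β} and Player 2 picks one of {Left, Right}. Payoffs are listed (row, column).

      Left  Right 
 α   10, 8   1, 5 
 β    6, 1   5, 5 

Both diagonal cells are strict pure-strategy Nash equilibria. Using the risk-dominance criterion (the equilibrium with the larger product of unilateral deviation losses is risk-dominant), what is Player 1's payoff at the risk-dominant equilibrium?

At (α, Left): Player 1 loses 10 − 6 = 4 by deviating; Player 2 loses 8 − 5 = 3. Product = 4·3 = 12.
At (β, Right): Player 1 loses 5 − 1 = 4 by deviating; Player 2 loses 5 − 1 = 4. Product = 4·4 = 16.
16 > 12, so (β, Right) is risk-dominant. Player 1's payoff there is 5.

5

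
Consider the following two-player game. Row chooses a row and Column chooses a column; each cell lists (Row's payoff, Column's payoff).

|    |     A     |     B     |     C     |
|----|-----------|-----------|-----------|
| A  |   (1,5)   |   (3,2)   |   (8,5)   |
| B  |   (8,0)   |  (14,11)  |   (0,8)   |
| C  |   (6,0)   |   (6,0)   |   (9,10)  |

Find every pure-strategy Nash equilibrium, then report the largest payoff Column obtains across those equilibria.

11

Both B is a pure NE (Row: 14 ≥ 6; Column: 11 ≥ 8). Column gets 11.
Both C is a pure NE (Row: 9 ≥ 8; Column: 10 ≥ 0). Column gets 10.
Every other cell has a profitable deviation for at least one player. Highest of {11, 10} is 11.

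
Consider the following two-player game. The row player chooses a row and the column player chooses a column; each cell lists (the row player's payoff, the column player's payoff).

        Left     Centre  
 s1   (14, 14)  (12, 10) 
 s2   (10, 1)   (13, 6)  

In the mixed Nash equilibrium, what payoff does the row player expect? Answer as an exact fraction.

The column player mixes with probability q on Left, chosen so the row player is indifferent: 14q + 12(1−q) = 10q + 13(1−q) gives q = 1/5.
The row player's expected payoff (from either row, since indifferent) is 14·1/5 + 12·4/5 = 62/5.

62/5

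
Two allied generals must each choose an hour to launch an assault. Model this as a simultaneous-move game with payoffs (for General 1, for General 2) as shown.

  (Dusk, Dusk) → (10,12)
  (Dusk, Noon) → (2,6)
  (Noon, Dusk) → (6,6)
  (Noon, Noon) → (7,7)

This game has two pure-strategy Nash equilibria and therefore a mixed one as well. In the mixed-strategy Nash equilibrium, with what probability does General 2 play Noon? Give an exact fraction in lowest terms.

4/9

General 2's mix q on Dusk must make General 1 indifferent between Dusk and Noon.
General 1's payoff from Dusk: 10q + 2(1−q). From Noon: 6q + 7(1−q).
Set equal: 4q = 5(1−q) → q = 5/9.
Probability on Noon is 1 − 5/9 = 4/9.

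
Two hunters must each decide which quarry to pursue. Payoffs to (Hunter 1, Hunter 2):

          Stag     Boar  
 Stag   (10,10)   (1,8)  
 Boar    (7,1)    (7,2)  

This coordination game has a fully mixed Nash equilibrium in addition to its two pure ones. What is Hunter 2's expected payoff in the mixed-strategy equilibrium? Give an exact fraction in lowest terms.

Hunter 1 mixes with probability p on Stag, chosen so Hunter 2 is indifferent: 10p + 1(1−p) = 8p + 2(1−p) gives p = 1/3.
Hunter 2's expected payoff is 10·1/3 + 1·2/3 = 4.

4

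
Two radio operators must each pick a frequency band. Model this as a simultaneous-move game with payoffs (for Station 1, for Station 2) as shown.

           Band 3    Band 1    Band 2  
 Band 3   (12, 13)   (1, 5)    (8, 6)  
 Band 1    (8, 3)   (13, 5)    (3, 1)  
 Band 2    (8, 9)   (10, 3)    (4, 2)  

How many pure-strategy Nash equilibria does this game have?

Both Band 3: Station 1 gets 12 (best alternative 8); Station 2 gets 13 (best alternative 6). Neither deviates — NE.
Both Band 1: Station 1 gets 13 (best alternative 10); Station 2 gets 5 (best alternative 3). Neither deviates — NE.
Both Band 2 is not a NE: Station 1 would switch to Band 3 (8 > 4).
No other cell survives both best-response checks, so there are 2 pure NE.

2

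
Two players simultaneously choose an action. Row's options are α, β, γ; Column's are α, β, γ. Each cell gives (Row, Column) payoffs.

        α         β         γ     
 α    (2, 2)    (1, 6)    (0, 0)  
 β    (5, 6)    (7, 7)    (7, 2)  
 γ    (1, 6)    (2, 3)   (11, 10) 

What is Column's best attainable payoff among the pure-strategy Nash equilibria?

Both β is a pure NE (Row: 7 ≥ 2; Column: 7 ≥ 6). Column gets 7.
Both γ is a pure NE (Row: 11 ≥ 7; Column: 10 ≥ 6). Column gets 10.
Every other cell has a profitable deviation for at least one player. Highest of {7, 10} is 10.

10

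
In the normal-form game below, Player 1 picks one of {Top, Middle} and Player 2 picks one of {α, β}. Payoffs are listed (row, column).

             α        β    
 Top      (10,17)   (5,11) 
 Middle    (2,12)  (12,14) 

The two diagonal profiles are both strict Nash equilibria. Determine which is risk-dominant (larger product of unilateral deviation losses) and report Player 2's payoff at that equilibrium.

At (Top, α): Player 1 loses 10 − 2 = 8 by deviating; Player 2 loses 17 − 11 = 6. Product = 8·6 = 48.
At (Middle, β): Player 1 loses 12 − 5 = 7 by deviating; Player 2 loses 14 − 12 = 2. Product = 7·2 = 14.
48 > 14, so (Top, α) is risk-dominant. Player 2's payoff there is 17.

17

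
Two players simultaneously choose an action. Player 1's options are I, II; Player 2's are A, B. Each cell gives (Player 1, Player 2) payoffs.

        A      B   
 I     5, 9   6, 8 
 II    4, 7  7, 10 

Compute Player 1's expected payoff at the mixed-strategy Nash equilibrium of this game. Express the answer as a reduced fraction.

Player 2 mixes with probability q on A, chosen so Player 1 is indifferent: 5q + 6(1−q) = 4q + 7(1−q) gives q = 1/2.
Player 1's expected payoff (from either row, since indifferent) is 5·1/2 + 6·1/2 = 11/2.

11/2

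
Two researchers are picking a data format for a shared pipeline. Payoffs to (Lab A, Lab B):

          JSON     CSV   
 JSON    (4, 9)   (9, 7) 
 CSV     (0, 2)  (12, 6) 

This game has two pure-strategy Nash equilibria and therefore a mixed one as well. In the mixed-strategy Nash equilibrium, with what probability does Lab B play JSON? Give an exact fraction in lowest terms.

Lab B's mix q on JSON must make Lab A indifferent between JSON and CSV.
Lab A's payoff from JSON: 4q + 9(1−q). From CSV: 0q + 12(1−q).
Set equal: 4q = 3(1−q) → q = 3/7.

3/7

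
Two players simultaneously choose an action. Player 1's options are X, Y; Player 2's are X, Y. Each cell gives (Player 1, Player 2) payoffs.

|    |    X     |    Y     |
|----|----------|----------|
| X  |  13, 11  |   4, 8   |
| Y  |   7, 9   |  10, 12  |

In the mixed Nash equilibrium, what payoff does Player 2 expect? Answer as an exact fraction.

10

Player 1 mixes with probability p on X, chosen so Player 2 is indifferent: 11p + 9(1−p) = 8p + 12(1−p) gives p = 1/2.
Player 2's expected payoff is 11·1/2 + 9·1/2 = 10.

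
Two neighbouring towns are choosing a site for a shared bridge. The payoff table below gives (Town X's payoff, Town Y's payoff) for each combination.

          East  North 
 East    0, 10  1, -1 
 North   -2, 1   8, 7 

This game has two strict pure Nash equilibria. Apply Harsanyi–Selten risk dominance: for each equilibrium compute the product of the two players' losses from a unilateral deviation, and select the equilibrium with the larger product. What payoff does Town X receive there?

8

At both East: Town X loses 0 − (-2) = 2 by deviating; Town Y loses 10 − (-1) = 11. Product = 2·11 = 22.
At both North: Town X loses 8 − 1 = 7 by deviating; Town Y loses 7 − 1 = 6. Product = 7·6 = 42.
42 > 22, so both North is risk-dominant. Town X's payoff there is 8.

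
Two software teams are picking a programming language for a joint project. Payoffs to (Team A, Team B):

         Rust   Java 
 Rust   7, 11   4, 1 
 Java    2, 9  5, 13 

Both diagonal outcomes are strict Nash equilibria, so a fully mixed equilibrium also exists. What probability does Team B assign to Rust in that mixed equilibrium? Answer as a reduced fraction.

Team B's mix q on Rust must make Team A indifferent between Rust and Java.
Team A's payoff from Rust: 7q + 4(1−q). From Java: 2q + 5(1−q).
Set equal: 5q = 1(1−q) → q = 1/6.

1/6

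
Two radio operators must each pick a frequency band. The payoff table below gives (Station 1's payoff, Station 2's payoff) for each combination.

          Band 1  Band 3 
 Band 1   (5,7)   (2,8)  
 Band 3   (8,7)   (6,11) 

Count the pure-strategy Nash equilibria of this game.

Both Band 3: Station 1 gets 6 (best alternative 2); Station 2 gets 11 (best alternative 7). Neither deviates — NE.
Both Band 1 is not a NE: Station 1 would switch to Band 3 (8 > 5).
No other cell survives both best-response checks, so there is 1 pure NE.

1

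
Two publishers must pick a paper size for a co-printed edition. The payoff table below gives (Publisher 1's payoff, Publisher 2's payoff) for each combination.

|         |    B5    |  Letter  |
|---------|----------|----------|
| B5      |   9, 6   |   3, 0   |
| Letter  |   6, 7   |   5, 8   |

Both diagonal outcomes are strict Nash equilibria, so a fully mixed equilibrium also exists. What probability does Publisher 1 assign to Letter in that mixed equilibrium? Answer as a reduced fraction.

Publisher 1's mix p on B5 must make Publisher 2 indifferent between B5 and Letter.
Publisher 2's payoff from B5: 6p + 7(1−p). From Letter: 0p + 8(1−p).
Set equal: 6p = 1(1−p) → p = 1/7.
Probability on Letter is 1 − 1/7 = 6/7.

6/7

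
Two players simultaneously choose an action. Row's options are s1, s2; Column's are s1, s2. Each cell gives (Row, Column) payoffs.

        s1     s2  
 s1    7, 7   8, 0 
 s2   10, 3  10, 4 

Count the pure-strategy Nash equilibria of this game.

Both s2: Row gets 10 (best alternative 8); Column gets 4 (best alternative 3). Neither deviates — NE.
Both s1 is not a NE: Row would switch to s2 (10 > 7).
No other cell survives both best-response checks, so there is 1 pure NE.

1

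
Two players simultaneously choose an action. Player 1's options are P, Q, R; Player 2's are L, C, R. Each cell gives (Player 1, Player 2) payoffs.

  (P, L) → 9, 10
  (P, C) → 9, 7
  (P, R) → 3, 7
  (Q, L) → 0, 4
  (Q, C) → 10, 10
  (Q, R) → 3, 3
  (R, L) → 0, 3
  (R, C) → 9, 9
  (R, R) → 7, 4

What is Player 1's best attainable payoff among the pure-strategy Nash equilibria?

10

(P, L) is a pure NE (Player 1: 9 ≥ 0; Player 2: 10 ≥ 7). Player 1 gets 9.
(Q, C) is a pure NE (Player 1: 10 ≥ 9; Player 2: 10 ≥ 4). Player 1 gets 10.
Every other cell has a profitable deviation for at least one player. Highest of {9, 10} is 10.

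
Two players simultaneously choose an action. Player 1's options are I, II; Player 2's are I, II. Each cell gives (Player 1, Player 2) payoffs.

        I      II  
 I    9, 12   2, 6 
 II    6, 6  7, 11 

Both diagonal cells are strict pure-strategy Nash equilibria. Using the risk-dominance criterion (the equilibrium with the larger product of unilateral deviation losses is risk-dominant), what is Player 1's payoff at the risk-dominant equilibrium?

At both I: Player 1 loses 9 − 6 = 3 by deviating; Player 2 loses 12 − 6 = 6. Product = 3·6 = 18.
At both II: Player 1 loses 7 − 2 = 5 by deviating; Player 2 loses 11 − 6 = 5. Product = 5·5 = 25.
25 > 18, so both II is risk-dominant. Player 1's payoff there is 7.

7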